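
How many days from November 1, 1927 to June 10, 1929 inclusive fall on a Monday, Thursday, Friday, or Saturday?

November 1, 1927 is a Tuesday.
The range spans 588 days (inclusive of both endpoints).
588 = 7 × 84, so the span is exactly 84 full weeks.
Each full week contributes 4 days from the set (Mon, Thu, Fri, Sat): 84 × 4 = 336.
Total: 336.

336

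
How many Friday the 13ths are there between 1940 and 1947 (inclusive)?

Friday-the-13ths by year:
1940: Sep, Dec
1941: Jun
1942: Feb, Mar, Nov
1943: Aug
1944: Oct
1945: Apr, Jul
1946: Sep, Dec
1947: Jun

13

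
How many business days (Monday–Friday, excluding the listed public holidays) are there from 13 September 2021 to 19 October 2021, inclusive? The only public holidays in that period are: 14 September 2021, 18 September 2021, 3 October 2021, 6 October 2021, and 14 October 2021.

13 September 2021 is a Monday.
From 13 September 2021 to 19 October 2021 is 37 days inclusive.
37 = 7 × 5 + 2, so there are 5 full weeks plus 2 extra days.
Each full week contributes 5 weekdays (Mon–Fri): 5 × 5 = 25.
The 2 extra days are Monday, Tuesday — 2 of them qualify.
Total: 25 + 2 = 27.
Holidays: 14 September 2021 (Tue); 18 September 2021 (Sat); 3 October 2021 (Sun); 6 October 2021 (Wed); 14 October 2021 (Thu).
3 of the 5 holidays fall on weekdays; the rest are weekends and were already excluded.
Business days: 27 − 3 = 24.

24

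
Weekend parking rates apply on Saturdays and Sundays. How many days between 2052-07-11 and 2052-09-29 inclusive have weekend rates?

2052-07-11 is a Thursday.
From 2052-07-11 to 2052-09-29 is 81 days inclusive.
81 = 7 × 11 + 4, so there are 11 full weeks plus 4 extra days.
Each full week contributes 2 weekend days (Sat, Sun): 11 × 2 = 22.
The 4 extra days are Thursday, Friday, Saturday, Sunday — 2 of them qualify.
Total: 22 + 2 = 24.

24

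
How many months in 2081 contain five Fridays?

A month has five Fridays exactly when Friday falls within its first (length − 28) days.
Jan: 31 days, starts Wed → 5 of Wed, Thu, Fri ✓
Feb: 28 days, starts Sat → 5 of (none)
Mar: 31 days, starts Sat → 5 of Sat, Sun, Mon
Apr: 30 days, starts Tue → 5 of Tue, Wed
May: 31 days, starts Thu → 5 of Thu, Fri, Sat ✓
Jun: 30 days, starts Sun → 5 of Sun, Mon
Jul: 31 days, starts Tue → 5 of Tue, Wed, Thu
Aug: 31 days, starts Fri → 5 of Fri, Sat, Sun ✓
Sep: 30 days, starts Mon → 5 of Mon, Tue
Oct: 31 days, starts Wed → 5 of Wed, Thu, Fri ✓
Nov: 30 days, starts Sat → 5 of Sat, Sun
Dec: 31 days, starts Mon → 5 of Mon, Tue, Wed
Months with five Fridays: Jan, May, Aug, Oct.

4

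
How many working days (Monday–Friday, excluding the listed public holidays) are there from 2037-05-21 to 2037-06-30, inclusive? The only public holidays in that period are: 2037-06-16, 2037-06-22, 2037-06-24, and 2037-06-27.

2037-05-21 is a Thursday.
That's 41 days from start to end, counting both.
41 = 7 × 5 + 6, so there are 5 full weeks plus 6 extra days.
Each full week contributes 5 weekdays (Mon–Fri): 5 × 5 = 25.
The 6 extra days are Thursday, Friday, Saturday, Sunday, Monday, Tuesday — 4 of them qualify.
Total: 25 + 4 = 29.
Holidays: 2037-06-16 (Tue); 2037-06-22 (Mon); 2037-06-24 (Wed); 2037-06-27 (Sat).
3 of the 4 holidays fall on weekdays; the rest are weekends and were already excluded.
Business days: 29 − 3 = 26.

26 working days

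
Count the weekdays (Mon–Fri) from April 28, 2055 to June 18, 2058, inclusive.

820

April 28, 2055 is a Wednesday.
The range spans 1148 days (inclusive of both endpoints).
1148 = 7 × 164, so the span is exactly 164 full weeks.
Each full week contributes 5 weekdays (Mon–Fri): 164 × 5 = 820.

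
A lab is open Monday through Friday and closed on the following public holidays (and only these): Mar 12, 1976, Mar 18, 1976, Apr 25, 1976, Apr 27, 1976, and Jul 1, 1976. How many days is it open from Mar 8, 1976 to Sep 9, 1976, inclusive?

Mar 8, 1976 is a Monday.
That's 186 days from start to end, counting both.
186 = 7 × 26 + 4, so there are 26 full weeks plus 4 extra days.
Each full week contributes 5 weekdays (Mon–Fri): 26 × 5 = 130.
The 4 extra days are Monday, Tuesday, Wednesday, Thursday — 4 of them qualify.
Total: 130 + 4 = 134.
Holidays: Mar 12, 1976 (Fri); Mar 18, 1976 (Thu); Apr 25, 1976 (Sun); Apr 27, 1976 (Tue); Jul 1, 1976 (Thu).
4 of the 5 holidays fall on weekdays; the rest are weekends and were already excluded.
Business days: 134 − 4 = 130.

130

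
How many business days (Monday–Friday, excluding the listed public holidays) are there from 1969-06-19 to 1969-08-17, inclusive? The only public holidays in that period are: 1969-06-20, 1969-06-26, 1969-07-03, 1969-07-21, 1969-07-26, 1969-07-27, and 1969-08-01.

1969-06-19 is a Thursday.
The range spans 60 days (inclusive of both endpoints).
60 = 7 × 8 + 4, so there are 8 full weeks plus 4 extra days.
Each full week contributes 5 weekdays (Mon–Fri): 8 × 5 = 40.
The 4 extra days are Thu, Fri, Sat, Sun — 2 of them qualify.
Total: 40 + 2 = 42.
Holidays: 1969-06-20 (Fri); 1969-06-26 (Thu); 1969-07-03 (Thu); 1969-07-21 (Mon); 1969-07-26 (Sat); 1969-07-27 (Sun); 1969-08-01 (Fri).
5 of the 7 holidays fall on weekdays; the rest are weekends and were already excluded.
Business days: 42 − 5 = 37.

37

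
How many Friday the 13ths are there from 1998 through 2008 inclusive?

18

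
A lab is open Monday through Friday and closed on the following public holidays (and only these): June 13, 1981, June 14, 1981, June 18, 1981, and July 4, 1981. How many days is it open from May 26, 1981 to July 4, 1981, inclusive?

28 working days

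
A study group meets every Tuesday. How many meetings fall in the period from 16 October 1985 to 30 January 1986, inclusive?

15

16 October 1985 is a Wednesday.
That's 107 days from start to end, counting both.
107 = 7 × 15 + 2, so there are 15 full weeks plus 2 extra days.
Each full week contributes one Tuesday: 15 so far.
The 2 extra days are Wed, Thu — none qualify.
Total: 15 + 0 = 15.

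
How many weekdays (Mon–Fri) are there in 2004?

January 1, 2004 is a Thursday.
That's 366 days from start to end, counting both.
366 = 7 × 52 + 2, so there are 52 full weeks plus 2 extra days.
Each full week contributes 5 weekdays (Mon–Fri): 52 × 5 = 260.
The 2 extra days are Thu, Fri — 2 of them qualify.
Total: 260 + 2 = 262.

262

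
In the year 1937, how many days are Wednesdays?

1 January 1937 is a Friday.
The range spans 365 days (inclusive of both endpoints).
365 = 7 × 52 + 1, so there are 52 full weeks plus 1 extra day.
Each full week contributes one Wednesday: 52 so far.
The 1 extra day is Fri — none qualify.
Total: 52 + 0 = 52.

52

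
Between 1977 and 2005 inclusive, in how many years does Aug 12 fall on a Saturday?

Day of week of August 12 in each year:
1977: Fri, 1978: Sat ✓, 1979: Sun, 1980: Tue, 1981: Wed, 1982: Thu, 1983: Fri, 1984: Sun, 1985: Mon, 1986: Tue, 1987: Wed, 1988: Fri, 1989: Sat ✓, 1990: Sun, 1991: Mon, 1992: Wed, 1993: Thu, 1994: Fri, 1995: Sat ✓, 1996: Mon, 1997: Tue, 1998: Wed, 1999: Thu, 2000: Sat ✓, 2001: Sun, 2002: Mon, 2003: Tue, 2004: Thu, 2005: Fri
Saturdays: 1978, 1989, 1995, 2000.

4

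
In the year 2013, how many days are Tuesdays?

53

Jan 1, 2013 is a Tuesday.
The range spans 365 days (inclusive of both endpoints).
365 = 7 × 52 + 1, so there are 52 full weeks plus 1 extra day.
Each full week contributes one Tuesday: 52 so far.
The 1 extra day is Tue — 1 of them qualifies.
Total: 52 + 1 = 53.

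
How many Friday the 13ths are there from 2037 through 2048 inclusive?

Friday-the-13ths by year:
2037: Feb, Mar, Nov
2038: Aug
2039: May
2040: Jan, Apr, Jul
2041: Sep, Dec
2042: Jun
2043: Feb, Mar, Nov
2044: May
2045: Jan, Oct
2046: Apr, Jul
2047: Sep, Dec
2048: Mar, Nov

23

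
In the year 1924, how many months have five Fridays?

A month has five Fridays exactly when Friday falls within its first (length − 28) days.
Jan: 31 days, starts Tue → 5 of Tue, Wed, Thu
Feb: 29 days, starts Fri → 5 of Fri ✓
Mar: 31 days, starts Sat → 5 of Sat, Sun, Mon
Apr: 30 days, starts Tue → 5 of Tue, Wed
May: 31 days, starts Thu → 5 of Thu, Fri, Sat ✓
Jun: 30 days, starts Sun → 5 of Sun, Mon
Jul: 31 days, starts Tue → 5 of Tue, Wed, Thu
Aug: 31 days, starts Fri → 5 of Fri, Sat, Sun ✓
Sep: 30 days, starts Mon → 5 of Mon, Tue
Oct: 31 days, starts Wed → 5 of Wed, Thu, Fri ✓
Nov: 30 days, starts Sat → 5 of Sat, Sun
Dec: 31 days, starts Mon → 5 of Mon, Tue, Wed
Months with five Fridays: Feb, May, Aug, Oct.

4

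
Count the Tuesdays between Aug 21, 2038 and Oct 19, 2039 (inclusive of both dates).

61

Aug 21, 2038 is a Saturday.
That's 425 days from start to end, counting both.
425 = 7 × 60 + 5, so there are 60 full weeks plus 5 extra days.
Each full week contributes one Tuesday: 60 so far.
The 5 extra days are Sat, Sun, Mon, Tue, Wed — 1 of them qualifies.
Total: 60 + 1 = 61.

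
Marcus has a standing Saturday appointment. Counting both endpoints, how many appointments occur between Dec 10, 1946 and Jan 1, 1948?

Dec 10, 1946 is a Tuesday.
That's 388 days from start to end, counting both.
388 = 7 × 55 + 3, so there are 55 full weeks plus 3 extra days.
Each full week contributes one Saturday: 55 so far.
The 3 extra days are Tuesday, Wednesday, Thursday — none qualify.
Total: 55 + 0 = 55.

55 Saturdays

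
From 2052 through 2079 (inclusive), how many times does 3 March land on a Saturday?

Day of week of March 3 in each year:
2052: Sun, 2053: Mon, 2054: Tue, 2055: Wed, 2056: Fri, 2057: Sat ✓, 2058: Sun, 2059: Mon, 2060: Wed, 2061: Thu, 2062: Fri, 2063: Sat ✓, 2064: Mon, 2065: Tue, 2066: Wed, 2067: Thu, 2068: Sat ✓, 2069: Sun, 2070: Mon, 2071: Tue, 2072: Thu, 2073: Fri, 2074: Sat ✓, 2075: Sun, 2076: Tue, 2077: Wed, 2078: Thu, 2079: Fri
Saturdays: 2057, 2063, 2068, 2074.

4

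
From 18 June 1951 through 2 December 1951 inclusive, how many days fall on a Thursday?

24

18 June 1951 is a Monday.
From 18 June 1951 to 2 December 1951 is 168 days inclusive.
168 = 7 × 24, so the span is exactly 24 full weeks.
Each full week contributes one Thursday: 24 so far.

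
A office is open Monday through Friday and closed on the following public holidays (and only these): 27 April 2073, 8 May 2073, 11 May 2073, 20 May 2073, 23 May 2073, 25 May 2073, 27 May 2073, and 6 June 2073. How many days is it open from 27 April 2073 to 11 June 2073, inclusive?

26 working days

27 April 2073 is a Thursday.
From 27 April 2073 to 11 June 2073 is 46 days inclusive.
46 = 7 × 6 + 4, so there are 6 full weeks plus 4 extra days.
Each full week contributes 5 weekdays (Mon–Fri): 6 × 5 = 30.
The 4 extra days are Thursday, Friday, Saturday, Sunday — 2 of them qualify.
Total: 30 + 2 = 32.
Holidays: 27 April 2073 (Thu); 8 May 2073 (Mon); 11 May 2073 (Thu); 20 May 2073 (Sat); 23 May 2073 (Tue); 25 May 2073 (Thu); 27 May 2073 (Sat); 6 June 2073 (Tue).
6 of the 8 holidays fall on weekdays; the rest are weekends and were already excluded.
Business days: 32 − 6 = 26.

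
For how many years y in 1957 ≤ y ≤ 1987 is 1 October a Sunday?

4

Day of week of October 1 in each year:
1957: Tue, 1958: Wed, 1959: Thu, 1960: Sat, 1961: Sun ✓, 1962: Mon, 1963: Tue, 1964: Thu, 1965: Fri, 1966: Sat, 1967: Sun ✓, 1968: Tue, 1969: Wed, 1970: Thu, 1971: Fri, 1972: Sun ✓, 1973: Mon, 1974: Tue, 1975: Wed, 1976: Fri, 1977: Sat, 1978: Sun ✓, 1979: Mon, 1980: Wed, 1981: Thu, 1982: Fri, 1983: Sat, 1984: Mon, 1985: Tue, 1986: Wed, 1987: Thu
Sundays: 1961, 1967, 1972, 1978.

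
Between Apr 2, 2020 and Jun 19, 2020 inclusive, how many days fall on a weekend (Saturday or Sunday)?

Apr 2, 2020 is a Thursday.
The range spans 79 days (inclusive of both endpoints).
79 = 7 × 11 + 2, so there are 11 full weeks plus 2 extra days.
Each full week contributes 2 weekend days (Sat, Sun): 11 × 2 = 22.
The 2 extra days are Thu, Fri — none qualify.
Total: 22 + 0 = 22.

22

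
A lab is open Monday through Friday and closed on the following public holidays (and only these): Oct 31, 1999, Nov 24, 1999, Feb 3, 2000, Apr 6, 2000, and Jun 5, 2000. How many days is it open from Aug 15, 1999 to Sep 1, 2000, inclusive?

271

Aug 15, 1999 is a Sunday.
That's 384 days from start to end, counting both.
384 = 7 × 54 + 6, so there are 54 full weeks plus 6 extra days.
Each full week contributes 5 weekdays (Mon–Fri): 54 × 5 = 270.
The 6 extra days are Sun, Mon, Tue, Wed, Thu, Fri — 5 of them qualify.
Total: 270 + 5 = 275.
Holidays: Oct 31, 1999 (Sun); Nov 24, 1999 (Wed); Feb 3, 2000 (Thu); Apr 6, 2000 (Thu); Jun 5, 2000 (Mon).
4 of the 5 holidays fall on weekdays; the rest are weekends and were already excluded.
Business days: 275 − 4 = 271.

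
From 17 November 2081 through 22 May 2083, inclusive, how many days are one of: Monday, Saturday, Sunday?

236

17 November 2081 is a Monday.
That's 552 days from start to end, counting both.
552 = 7 × 78 + 6, so there are 78 full weeks plus 6 extra days.
Each full week contributes 3 days from the set (Mon, Sat, Sun): 78 × 3 = 234.
The 6 extra days are Monday, Tuesday, Wednesday, Thursday, Friday, Saturday — 2 of them qualify.
Total: 234 + 2 = 236.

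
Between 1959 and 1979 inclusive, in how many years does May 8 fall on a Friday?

3

Day of week of May 8 in each year:
1959: Fri ✓, 1960: Sun, 1961: Mon, 1962: Tue, 1963: Wed, 1964: Fri ✓, 1965: Sat, 1966: Sun, 1967: Mon, 1968: Wed, 1969: Thu, 1970: Fri ✓, 1971: Sat, 1972: Mon, 1973: Tue, 1974: Wed, 1975: Thu, 1976: Sat, 1977: Sun, 1978: Mon, 1979: Tue
Fridays: 1959, 1964, 1970.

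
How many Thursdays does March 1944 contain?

5

1944-03-01 is a Wednesday.
The range spans 31 days (inclusive of both endpoints).
31 = 7 × 4 + 3, so there are 4 full weeks plus 3 extra days.
Each full week contributes one Thursday: 4 so far.
The 3 extra days are Wed, Thu, Fri — 1 of them qualifies.
Total: 4 + 1 = 5.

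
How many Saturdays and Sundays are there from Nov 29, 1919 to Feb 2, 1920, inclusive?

20

Nov 29, 1919 is a Saturday.
From Nov 29, 1919 to Feb 2, 1920 is 66 days inclusive.
66 = 7 × 9 + 3, so there are 9 full weeks plus 3 extra days.
Each full week contributes 2 weekend days (Sat, Sun): 9 × 2 = 18.
The 3 extra days are Sat, Sun, Mon — 2 of them qualify.
Total: 18 + 2 = 20.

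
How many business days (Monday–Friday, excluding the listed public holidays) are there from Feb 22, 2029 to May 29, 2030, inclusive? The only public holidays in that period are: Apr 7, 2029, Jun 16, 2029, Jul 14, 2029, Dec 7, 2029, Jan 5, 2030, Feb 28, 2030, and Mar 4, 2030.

Feb 22, 2029 is a Thursday.
That's 462 days from start to end, counting both.
462 = 7 × 66, so the span is exactly 66 full weeks.
Each full week contributes 5 weekdays (Mon–Fri): 66 × 5 = 330.
Total: 330.
Holidays: Apr 7, 2029 (Sat); Jun 16, 2029 (Sat); Jul 14, 2029 (Sat); Dec 7, 2029 (Fri); Jan 5, 2030 (Sat); Feb 28, 2030 (Thu); Mar 4, 2030 (Mon).
3 of the 7 holidays fall on weekdays; the rest are weekends and were already excluded.
Business days: 330 − 3 = 327.

327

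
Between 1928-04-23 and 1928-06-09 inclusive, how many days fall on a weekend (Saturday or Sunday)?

1928-04-23 is a Monday.
The range spans 48 days (inclusive of both endpoints).
48 = 7 × 6 + 6, so there are 6 full weeks plus 6 extra days.
Each full week contributes 2 weekend days (Sat, Sun): 6 × 2 = 12.
The 6 extra days are Monday, Tuesday, Wednesday, Thursday, Friday, Saturday — 1 of them qualifies.
Total: 12 + 1 = 13.

13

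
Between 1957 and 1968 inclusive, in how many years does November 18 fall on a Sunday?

Day of week of November 18 in each year:
1957: Mon, 1958: Tue, 1959: Wed, 1960: Fri, 1961: Sat, 1962: Sun ✓, 1963: Mon, 1964: Wed, 1965: Thu, 1966: Fri, 1967: Sat, 1968: Mon
Sundays: 1962.

1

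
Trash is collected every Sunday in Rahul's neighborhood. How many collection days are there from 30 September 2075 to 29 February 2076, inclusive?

21

30 September 2075 is a Monday.
That's 153 days from start to end, counting both.
153 = 7 × 21 + 6, so there are 21 full weeks plus 6 extra days.
Each full week contributes one Sunday: 21 so far.
The 6 extra days are Mon, Tue, Wed, Thu, Fri, Sat — none qualify.
Total: 21 + 0 = 21.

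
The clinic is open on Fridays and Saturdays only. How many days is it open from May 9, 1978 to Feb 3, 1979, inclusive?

78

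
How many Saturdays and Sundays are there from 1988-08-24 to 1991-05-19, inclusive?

286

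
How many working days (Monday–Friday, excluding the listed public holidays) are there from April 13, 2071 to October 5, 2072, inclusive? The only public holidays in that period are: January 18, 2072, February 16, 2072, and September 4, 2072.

386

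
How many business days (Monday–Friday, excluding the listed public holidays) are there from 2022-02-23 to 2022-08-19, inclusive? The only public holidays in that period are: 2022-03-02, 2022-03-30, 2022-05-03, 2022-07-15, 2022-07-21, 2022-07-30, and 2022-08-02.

2022-02-23 is a Wednesday.
From 2022-02-23 to 2022-08-19 is 178 days inclusive.
178 = 7 × 25 + 3, so there are 25 full weeks plus 3 extra days.
Each full week contributes 5 weekdays (Mon–Fri): 25 × 5 = 125.
The 3 extra days are Wednesday, Thursday, Friday — 3 of them qualify.
Total: 125 + 3 = 128.
Holidays: 2022-03-02 (Wed); 2022-03-30 (Wed); 2022-05-03 (Tue); 2022-07-15 (Fri); 2022-07-21 (Thu); 2022-07-30 (Sat); 2022-08-02 (Tue).
6 of the 7 holidays fall on weekdays; the rest are weekends and were already excluded.
Business days: 128 − 6 = 122.

122 business days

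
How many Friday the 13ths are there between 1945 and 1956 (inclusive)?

21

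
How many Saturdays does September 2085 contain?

5

1 September 2085 is a Saturday.
That's 30 days from start to end, counting both.
30 = 7 × 4 + 2, so there are 4 full weeks plus 2 extra days.
Each full week contributes one Saturday: 4 so far.
The 2 extra days are Sat, Sun — 1 of them qualifies.
Total: 4 + 1 = 5.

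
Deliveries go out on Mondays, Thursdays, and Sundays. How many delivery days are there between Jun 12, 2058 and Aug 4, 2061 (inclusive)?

Jun 12, 2058 is a Wednesday.
From Jun 12, 2058 to Aug 4, 2061 is 1150 days inclusive.
1150 = 7 × 164 + 2, so there are 164 full weeks plus 2 extra days.
Each full week contributes 3 days from the set (Mon, Thu, Sun): 164 × 3 = 492.
The 2 extra days are Wed, Thu — 1 of them qualifies.
Total: 492 + 1 = 493.

493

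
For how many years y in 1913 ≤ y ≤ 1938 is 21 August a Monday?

Day of week of August 21 in each year:
1913: Thu, 1914: Fri, 1915: Sat, 1916: Mon ✓, 1917: Tue, 1918: Wed, 1919: Thu, 1920: Sat, 1921: Sun, 1922: Mon ✓, 1923: Tue, 1924: Thu, 1925: Fri, 1926: Sat, 1927: Sun, 1928: Tue, 1929: Wed, 1930: Thu, 1931: Fri, 1932: Sun, 1933: Mon ✓, 1934: Tue, 1935: Wed, 1936: Fri, 1937: Sat, 1938: Sun
Mondays: 1916, 1922, 1933.

3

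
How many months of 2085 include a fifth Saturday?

A month has five Saturdays exactly when Saturday falls within its first (length − 28) days.
Jan: 31 days, starts Mon → 5 of Mon, Tue, Wed
Feb: 28 days, starts Thu → 5 of (none)
Mar: 31 days, starts Thu → 5 of Thu, Fri, Sat ✓
Apr: 30 days, starts Sun → 5 of Sun, Mon
May: 31 days, starts Tue → 5 of Tue, Wed, Thu
Jun: 30 days, starts Fri → 5 of Fri, Sat ✓
Jul: 31 days, starts Sun → 5 of Sun, Mon, Tue
Aug: 31 days, starts Wed → 5 of Wed, Thu, Fri
Sep: 30 days, starts Sat → 5 of Sat, Sun ✓
Oct: 31 days, starts Mon → 5 of Mon, Tue, Wed
Nov: 30 days, starts Thu → 5 of Thu, Fri
Dec: 31 days, starts Sat → 5 of Sat, Sun, Mon ✓
Months with five Saturdays: Mar, Jun, Sep, Dec.

4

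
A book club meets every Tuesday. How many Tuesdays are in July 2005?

2005-07-01 is a Friday.
That's 31 days from start to end, counting both.
31 = 7 × 4 + 3, so there are 4 full weeks plus 3 extra days.
Each full week contributes one Tuesday: 4 so far.
The 3 extra days are Friday, Saturday, Sunday — none qualify.
Total: 4 + 0 = 4.

4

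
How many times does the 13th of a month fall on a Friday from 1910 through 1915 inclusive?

Friday-the-13ths by year:
1910: May
1911: Jan, Oct
1912: Sep, Dec
1913: Jun
1914: Feb, Mar, Nov
1915: Aug

10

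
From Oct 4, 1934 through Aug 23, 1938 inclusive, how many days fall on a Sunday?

203

Oct 4, 1934 is a Thursday.
That's 1420 days from start to end, counting both.
1420 = 7 × 202 + 6, so there are 202 full weeks plus 6 extra days.
Each full week contributes one Sunday: 202 so far.
The 6 extra days are Thursday, Friday, Saturday, Sunday, Monday, Tuesday — 1 of them qualifies.
Total: 202 + 1 = 203.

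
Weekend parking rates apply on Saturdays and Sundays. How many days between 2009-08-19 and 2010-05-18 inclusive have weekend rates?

78

2009-08-19 is a Wednesday.
That's 273 days from start to end, counting both.
273 = 7 × 39, so the span is exactly 39 full weeks.
Each full week contributes 2 weekend days (Sat, Sun): 39 × 2 = 78.
Total: 78.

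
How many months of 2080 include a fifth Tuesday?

A month has five Tuesdays exactly when Tuesday falls within its first (length − 28) days.
Jan: 31 days, starts Mon → 5 of Mon, Tue, Wed ✓
Feb: 29 days, starts Thu → 5 of Thu
Mar: 31 days, starts Fri → 5 of Fri, Sat, Sun
Apr: 30 days, starts Mon → 5 of Mon, Tue ✓
May: 31 days, starts Wed → 5 of Wed, Thu, Fri
Jun: 30 days, starts Sat → 5 of Sat, Sun
Jul: 31 days, starts Mon → 5 of Mon, Tue, Wed ✓
Aug: 31 days, starts Thu → 5 of Thu, Fri, Sat
Sep: 30 days, starts Sun → 5 of Sun, Mon
Oct: 31 days, starts Tue → 5 of Tue, Wed, Thu ✓
Nov: 30 days, starts Fri → 5 of Fri, Sat
Dec: 31 days, starts Sun → 5 of Sun, Mon, Tue ✓
Months with five Tuesdays: Jan, Apr, Jul, Oct, Dec.

5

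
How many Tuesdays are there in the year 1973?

January 1, 1973 is a Monday.
The range spans 365 days (inclusive of both endpoints).
365 = 7 × 52 + 1, so there are 52 full weeks plus 1 extra day.
Each full week contributes one Tuesday: 52 so far.
The 1 extra day is Monday — none qualify.
Total: 52 + 0 = 52.

52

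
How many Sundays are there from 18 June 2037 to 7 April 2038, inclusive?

42 Sundays

18 June 2037 is a Thursday.
The range spans 294 days (inclusive of both endpoints).
294 = 7 × 42, so the span is exactly 42 full weeks.
Each full week contributes one Sunday: 42 so far.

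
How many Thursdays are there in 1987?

53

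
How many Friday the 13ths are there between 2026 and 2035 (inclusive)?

17

Friday-the-13ths by year:
2026: Feb, Mar, Nov
2027: Aug
2028: Oct
2029: Apr, Jul
2030: Sep, Dec
2031: Jun
2032: Feb, Aug
2033: May
2034: Jan, Oct
2035: Apr, Jul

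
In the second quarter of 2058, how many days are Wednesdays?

April 1, 2058 is a Monday.
That's 91 days from start to end, counting both.
91 = 7 × 13, so the span is exactly 13 full weeks.
Each full week contributes one Wednesday: 13 so far.
Total: 13.

13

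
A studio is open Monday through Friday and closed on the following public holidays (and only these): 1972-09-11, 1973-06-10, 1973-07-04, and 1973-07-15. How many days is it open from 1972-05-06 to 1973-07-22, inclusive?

313 working days

1972-05-06 is a Saturday.
The range spans 443 days (inclusive of both endpoints).
443 = 7 × 63 + 2, so there are 63 full weeks plus 2 extra days.
Each full week contributes 5 weekdays (Mon–Fri): 63 × 5 = 315.
The 2 extra days are Sat, Sun — none qualify.
Total: 315 + 0 = 315.
Holidays: 1972-09-11 (Mon); 1973-06-10 (Sun); 1973-07-04 (Wed); 1973-07-15 (Sun).
2 of the 4 holidays fall on weekdays; the rest are weekends and were already excluded.
Business days: 315 − 2 = 313.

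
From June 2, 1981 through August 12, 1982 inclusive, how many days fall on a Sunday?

62 Sundays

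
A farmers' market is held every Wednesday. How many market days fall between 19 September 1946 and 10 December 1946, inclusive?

11

19 September 1946 is a Thursday.
From 19 September 1946 to 10 December 1946 is 83 days inclusive.
83 = 7 × 11 + 6, so there are 11 full weeks plus 6 extra days.
Each full week contributes one Wednesday: 11 so far.
The 6 extra days are Thu, Fri, Sat, Sun, Mon, Tue — none qualify.
Total: 11 + 0 = 11.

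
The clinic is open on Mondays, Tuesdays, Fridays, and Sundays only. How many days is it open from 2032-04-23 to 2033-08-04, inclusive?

2032-04-23 is a Friday.
The range spans 469 days (inclusive of both endpoints).
469 = 7 × 67, so the span is exactly 67 full weeks.
Each full week contributes 4 days from the set (Mon, Tue, Fri, Sun): 67 × 4 = 268.
Total: 268.

268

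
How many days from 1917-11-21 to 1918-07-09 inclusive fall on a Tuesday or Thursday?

66

1917-11-21 is a Wednesday.
From 1917-11-21 to 1918-07-09 is 231 days inclusive.
231 = 7 × 33, so the span is exactly 33 full weeks.
Each full week contributes 2 days from the set (Tue, Thu): 33 × 2 = 66.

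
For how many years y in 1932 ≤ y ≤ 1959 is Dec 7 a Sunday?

Day of week of December 7 in each year:
1932: Wed, 1933: Thu, 1934: Fri, 1935: Sat, 1936: Mon, 1937: Tue, 1938: Wed, 1939: Thu, 1940: Sat, 1941: Sun ✓, 1942: Mon, 1943: Tue, 1944: Thu, 1945: Fri, 1946: Sat, 1947: Sun ✓, 1948: Tue, 1949: Wed, 1950: Thu, 1951: Fri, 1952: Sun ✓, 1953: Mon, 1954: Tue, 1955: Wed, 1956: Fri, 1957: Sat, 1958: Sun ✓, 1959: Mon
Sundays: 1941, 1947, 1952, 1958.

4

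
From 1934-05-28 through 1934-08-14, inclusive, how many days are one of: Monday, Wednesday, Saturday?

34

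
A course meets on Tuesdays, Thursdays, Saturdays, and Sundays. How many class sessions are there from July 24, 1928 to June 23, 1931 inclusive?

609

July 24, 1928 is a Tuesday.
That's 1065 days from start to end, counting both.
1065 = 7 × 152 + 1, so there are 152 full weeks plus 1 extra day.
Each full week contributes 4 days from the set (Tue, Thu, Sat, Sun): 152 × 4 = 608.
The 1 extra day is Tuesday — 1 of them qualifies.
Total: 608 + 1 = 609.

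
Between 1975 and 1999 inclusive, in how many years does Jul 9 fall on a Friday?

4

Day of week of July 9 in each year:
1975: Wed, 1976: Fri ✓, 1977: Sat, 1978: Sun, 1979: Mon, 1980: Wed, 1981: Thu, 1982: Fri ✓, 1983: Sat, 1984: Mon, 1985: Tue, 1986: Wed, 1987: Thu, 1988: Sat, 1989: Sun, 1990: Mon, 1991: Tue, 1992: Thu, 1993: Fri ✓, 1994: Sat, 1995: Sun, 1996: Tue, 1997: Wed, 1998: Thu, 1999: Fri ✓
Fridays: 1976, 1982, 1993, 1999.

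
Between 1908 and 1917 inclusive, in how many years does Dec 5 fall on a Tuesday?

2

Day of week of December 5 in each year:
1908: Sat, 1909: Sun, 1910: Mon, 1911: Tue ✓, 1912: Thu, 1913: Fri, 1914: Sat, 1915: Sun, 1916: Tue ✓, 1917: Wed
Tuesdays: 1911, 1916.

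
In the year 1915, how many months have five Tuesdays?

4

A month has five Tuesdays exactly when Tuesday falls within its first (length − 28) days.
Jan: 31 days, starts Fri → 5 of Fri, Sat, Sun
Feb: 28 days, starts Mon → 5 of (none)
Mar: 31 days, starts Mon → 5 of Mon, Tue, Wed ✓
Apr: 30 days, starts Thu → 5 of Thu, Fri
May: 31 days, starts Sat → 5 of Sat, Sun, Mon
Jun: 30 days, starts Tue → 5 of Tue, Wed ✓
Jul: 31 days, starts Thu → 5 of Thu, Fri, Sat
Aug: 31 days, starts Sun → 5 of Sun, Mon, Tue ✓
Sep: 30 days, starts Wed → 5 of Wed, Thu
Oct: 31 days, starts Fri → 5 of Fri, Sat, Sun
Nov: 30 days, starts Mon → 5 of Mon, Tue ✓
Dec: 31 days, starts Wed → 5 of Wed, Thu, Fri
Months with five Tuesdays: Mar, Jun, Aug, Nov.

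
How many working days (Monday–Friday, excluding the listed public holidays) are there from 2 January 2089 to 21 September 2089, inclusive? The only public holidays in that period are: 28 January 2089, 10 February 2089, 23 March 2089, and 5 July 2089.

2 January 2089 is a Sunday.
The range spans 263 days (inclusive of both endpoints).
263 = 7 × 37 + 4, so there are 37 full weeks plus 4 extra days.
Each full week contributes 5 weekdays (Mon–Fri): 37 × 5 = 185.
The 4 extra days are Sunday, Monday, Tuesday, Wednesday — 3 of them qualify.
Total: 185 + 3 = 188.
Holidays: 28 January 2089 (Fri); 10 February 2089 (Thu); 23 March 2089 (Wed); 5 July 2089 (Tue).
All 4 holidays fall on weekdays, so subtract 4.
Business days: 188 − 4 = 184.

184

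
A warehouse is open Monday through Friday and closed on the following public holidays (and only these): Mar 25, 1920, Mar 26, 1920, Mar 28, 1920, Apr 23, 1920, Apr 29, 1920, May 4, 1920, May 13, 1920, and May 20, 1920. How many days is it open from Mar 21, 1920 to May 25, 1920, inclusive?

Mar 21, 1920 is a Sunday.
The range spans 66 days (inclusive of both endpoints).
66 = 7 × 9 + 3, so there are 9 full weeks plus 3 extra days.
Each full week contributes 5 weekdays (Mon–Fri): 9 × 5 = 45.
The 3 extra days are Sunday, Monday, Tuesday — 2 of them qualify.
Total: 45 + 2 = 47.
Holidays: Mar 25, 1920 (Thu); Mar 26, 1920 (Fri); Mar 28, 1920 (Sun); Apr 23, 1920 (Fri); Apr 29, 1920 (Thu); May 4, 1920 (Tue); May 13, 1920 (Thu); May 20, 1920 (Thu).
7 of the 8 holidays fall on weekdays; the rest are weekends and were already excluded.
Business days: 47 − 7 = 40.

40 business days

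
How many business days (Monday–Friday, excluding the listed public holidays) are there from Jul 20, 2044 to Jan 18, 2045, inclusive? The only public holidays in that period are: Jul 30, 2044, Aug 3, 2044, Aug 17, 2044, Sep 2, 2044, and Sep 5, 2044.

127 business days

Jul 20, 2044 is a Wednesday.
The range spans 183 days (inclusive of both endpoints).
183 = 7 × 26 + 1, so there are 26 full weeks plus 1 extra day.
Each full week contributes 5 weekdays (Mon–Fri): 26 × 5 = 130.
The 1 extra day is Wednesday — 1 of them qualifies.
Total: 130 + 1 = 131.
Holidays: Jul 30, 2044 (Sat); Aug 3, 2044 (Wed); Aug 17, 2044 (Wed); Sep 2, 2044 (Fri); Sep 5, 2044 (Mon).
4 of the 5 holidays fall on weekdays; the rest are weekends and were already excluded.
Business days: 131 − 4 = 127.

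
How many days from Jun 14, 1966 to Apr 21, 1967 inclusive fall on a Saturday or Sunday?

88

Jun 14, 1966 is a Tuesday.
The range spans 312 days (inclusive of both endpoints).
312 = 7 × 44 + 4, so there are 44 full weeks plus 4 extra days.
Each full week contributes 2 days from the set (Sat, Sun): 44 × 2 = 88.
The 4 extra days are Tuesday, Wednesday, Thursday, Friday — none qualify.
Total: 88 + 0 = 88.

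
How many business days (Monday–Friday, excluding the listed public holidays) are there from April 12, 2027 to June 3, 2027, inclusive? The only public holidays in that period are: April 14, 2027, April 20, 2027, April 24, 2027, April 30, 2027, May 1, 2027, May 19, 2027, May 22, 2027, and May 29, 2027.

35

April 12, 2027 is a Monday.
From April 12, 2027 to June 3, 2027 is 53 days inclusive.
53 = 7 × 7 + 4, so there are 7 full weeks plus 4 extra days.
Each full week contributes 5 weekdays (Mon–Fri): 7 × 5 = 35.
The 4 extra days are Monday, Tuesday, Wednesday, Thursday — 4 of them qualify.
Total: 35 + 4 = 39.
Holidays: April 14, 2027 (Wed); April 20, 2027 (Tue); April 24, 2027 (Sat); April 30, 2027 (Fri); May 1, 2027 (Sat); May 19, 2027 (Wed); May 22, 2027 (Sat); May 29, 2027 (Sat).
4 of the 8 holidays fall on weekdays; the rest are weekends and were already excluded.
Business days: 39 − 4 = 35.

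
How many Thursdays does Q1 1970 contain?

January 1, 1970 is a Thursday.
The range spans 90 days (inclusive of both endpoints).
90 = 7 × 12 + 6, so there are 12 full weeks plus 6 extra days.
Each full week contributes one Thursday: 12 so far.
The 6 extra days are Thursday, Friday, Saturday, Sunday, Monday, Tuesday — 1 of them qualifies.
Total: 12 + 1 = 13.

13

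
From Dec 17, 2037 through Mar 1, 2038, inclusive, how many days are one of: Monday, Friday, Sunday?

Dec 17, 2037 is a Thursday.
From Dec 17, 2037 to Mar 1, 2038 is 75 days inclusive.
75 = 7 × 10 + 5, so there are 10 full weeks plus 5 extra days.
Each full week contributes 3 days from the set (Mon, Fri, Sun): 10 × 3 = 30.
The 5 extra days are Thursday, Friday, Saturday, Sunday, Monday — 3 of them qualify.
Total: 30 + 3 = 33.

33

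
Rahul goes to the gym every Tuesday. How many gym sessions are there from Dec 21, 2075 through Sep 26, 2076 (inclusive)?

Dec 21, 2075 is a Saturday.
From Dec 21, 2075 to Sep 26, 2076 is 281 days inclusive.
281 = 7 × 40 + 1, so there are 40 full weeks plus 1 extra day.
Each full week contributes one Tuesday: 40 so far.
The 1 extra day is Sat — none qualify.
Total: 40 + 0 = 40.

40 Tuesdays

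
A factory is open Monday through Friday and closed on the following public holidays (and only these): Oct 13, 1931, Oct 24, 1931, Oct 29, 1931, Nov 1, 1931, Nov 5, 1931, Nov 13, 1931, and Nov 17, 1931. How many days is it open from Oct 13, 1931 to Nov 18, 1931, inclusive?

Oct 13, 1931 is a Tuesday.
From Oct 13, 1931 to Nov 18, 1931 is 37 days inclusive.
37 = 7 × 5 + 2, so there are 5 full weeks plus 2 extra days.
Each full week contributes 5 weekdays (Mon–Fri): 5 × 5 = 25.
The 2 extra days are Tue, Wed — 2 of them qualify.
Total: 25 + 2 = 27.
Holidays: Oct 13, 1931 (Tue); Oct 24, 1931 (Sat); Oct 29, 1931 (Thu); Nov 1, 1931 (Sun); Nov 5, 1931 (Thu); Nov 13, 1931 (Fri); Nov 17, 1931 (Tue).
5 of the 7 holidays fall on weekdays; the rest are weekends and were already excluded.
Business days: 27 − 5 = 22.

22 working days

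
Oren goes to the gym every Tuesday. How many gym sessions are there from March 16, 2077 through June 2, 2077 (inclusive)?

March 16, 2077 is a Tuesday.
That's 79 days from start to end, counting both.
79 = 7 × 11 + 2, so there are 11 full weeks plus 2 extra days.
Each full week contributes one Tuesday: 11 so far.
The 2 extra days are Tue, Wed — 1 of them qualifies.
Total: 11 + 1 = 12.

12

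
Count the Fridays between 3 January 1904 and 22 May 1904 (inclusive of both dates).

20

3 January 1904 is a Sunday.
That's 141 days from start to end, counting both.
141 = 7 × 20 + 1, so there are 20 full weeks plus 1 extra day.
Each full week contributes one Friday: 20 so far.
The 1 extra day is Sunday — none qualify.
Total: 20 + 0 = 20.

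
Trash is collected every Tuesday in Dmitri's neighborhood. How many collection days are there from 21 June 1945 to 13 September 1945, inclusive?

21 June 1945 is a Thursday.
That's 85 days from start to end, counting both.
85 = 7 × 12 + 1, so there are 12 full weeks plus 1 extra day.
Each full week contributes one Tuesday: 12 so far.
The 1 extra day is Thu — none qualify.
Total: 12 + 0 = 12.

12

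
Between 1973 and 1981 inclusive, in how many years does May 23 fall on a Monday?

Day of week of May 23 in each year:
1973: Wed, 1974: Thu, 1975: Fri, 1976: Sun, 1977: Mon ✓, 1978: Tue, 1979: Wed, 1980: Fri, 1981: Sat
Mondays: 1977.

1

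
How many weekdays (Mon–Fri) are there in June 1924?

Jun 1, 1924 is a Sunday.
From Jun 1, 1924 to Jun 30, 1924 is 30 days inclusive.
30 = 7 × 4 + 2, so there are 4 full weeks plus 2 extra days.
Each full week contributes 5 weekdays (Mon–Fri): 4 × 5 = 20.
The 2 extra days are Sun, Mon — 1 of them qualifies.
Total: 20 + 1 = 21.

21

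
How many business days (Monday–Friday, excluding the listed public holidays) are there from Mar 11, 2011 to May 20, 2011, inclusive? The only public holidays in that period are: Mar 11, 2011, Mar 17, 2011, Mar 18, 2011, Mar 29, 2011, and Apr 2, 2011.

47 business days

Mar 11, 2011 is a Friday.
The range spans 71 days (inclusive of both endpoints).
71 = 7 × 10 + 1, so there are 10 full weeks plus 1 extra day.
Each full week contributes 5 weekdays (Mon–Fri): 10 × 5 = 50.
The 1 extra day is Fri — 1 of them qualifies.
Total: 50 + 1 = 51.
Holidays: Mar 11, 2011 (Fri); Mar 17, 2011 (Thu); Mar 18, 2011 (Fri); Mar 29, 2011 (Tue); Apr 2, 2011 (Sat).
4 of the 5 holidays fall on weekdays; the rest are weekends and were already excluded.
Business days: 51 − 4 = 47.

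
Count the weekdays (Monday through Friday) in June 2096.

2096-06-01 is a Friday.
From 2096-06-01 to 2096-06-30 is 30 days inclusive.
30 = 7 × 4 + 2, so there are 4 full weeks plus 2 extra days.
Each full week contributes 5 weekdays (Mon–Fri): 4 × 5 = 20.
The 2 extra days are Friday, Saturday — 1 of them qualifies.
Total: 20 + 1 = 21.

21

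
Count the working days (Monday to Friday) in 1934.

261 weekdays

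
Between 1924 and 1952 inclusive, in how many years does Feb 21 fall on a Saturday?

Day of week of February 21 in each year:
1924: Thu, 1925: Sat ✓, 1926: Sun, 1927: Mon, 1928: Tue, 1929: Thu, 1930: Fri, 1931: Sat ✓, 1932: Sun, 1933: Tue, 1934: Wed, 1935: Thu, 1936: Fri, 1937: Sun, 1938: Mon, 1939: Tue, 1940: Wed, 1941: Fri, 1942: Sat ✓, 1943: Sun, 1944: Mon, 1945: Wed, 1946: Thu, 1947: Fri, 1948: Sat ✓, 1949: Mon, 1950: Tue, 1951: Wed, 1952: Thu
Saturdays: 1925, 1931, 1942, 1948.

4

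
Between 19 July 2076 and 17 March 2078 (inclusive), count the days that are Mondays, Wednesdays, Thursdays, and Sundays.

19 July 2076 is a Sunday.
That's 607 days from start to end, counting both.
607 = 7 × 86 + 5, so there are 86 full weeks plus 5 extra days.
Each full week contributes 4 days from the set (Mon, Wed, Thu, Sun): 86 × 4 = 344.
The 5 extra days are Sun, Mon, Tue, Wed, Thu — 4 of them qualify.
Total: 344 + 4 = 348.

348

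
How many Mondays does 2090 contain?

52

January 1, 2090 is a Sunday.
From January 1, 2090 to December 31, 2090 is 365 days inclusive.
365 = 7 × 52 + 1, so there are 52 full weeks plus 1 extra day.
Each full week contributes one Monday: 52 so far.
The 1 extra day is Sun — none qualify.
Total: 52 + 0 = 52.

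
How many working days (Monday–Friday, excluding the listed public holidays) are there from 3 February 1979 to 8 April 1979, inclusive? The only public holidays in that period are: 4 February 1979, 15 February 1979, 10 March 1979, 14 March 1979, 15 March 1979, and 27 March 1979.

41

3 February 1979 is a Saturday.
That's 65 days from start to end, counting both.
65 = 7 × 9 + 2, so there are 9 full weeks plus 2 extra days.
Each full week contributes 5 weekdays (Mon–Fri): 9 × 5 = 45.
The 2 extra days are Saturday, Sunday — none qualify.
Total: 45 + 0 = 45.
Holidays: 4 February 1979 (Sun); 15 February 1979 (Thu); 10 March 1979 (Sat); 14 March 1979 (Wed); 15 March 1979 (Thu); 27 March 1979 (Tue).
4 of the 6 holidays fall on weekdays; the rest are weekends and were already excluded.
Business days: 45 − 4 = 41.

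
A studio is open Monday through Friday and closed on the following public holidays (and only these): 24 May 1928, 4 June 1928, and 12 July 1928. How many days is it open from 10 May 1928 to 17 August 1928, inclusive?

69

10 May 1928 is a Thursday.
The range spans 100 days (inclusive of both endpoints).
100 = 7 × 14 + 2, so there are 14 full weeks plus 2 extra days.
Each full week contributes 5 weekdays (Mon–Fri): 14 × 5 = 70.
The 2 extra days are Thursday, Friday — 2 of them qualify.
Total: 70 + 2 = 72.
Holidays: 24 May 1928 (Thu); 4 June 1928 (Mon); 12 July 1928 (Thu).
All 3 holidays fall on weekdays, so subtract 3.
Business days: 72 − 3 = 69.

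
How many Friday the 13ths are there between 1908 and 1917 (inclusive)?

16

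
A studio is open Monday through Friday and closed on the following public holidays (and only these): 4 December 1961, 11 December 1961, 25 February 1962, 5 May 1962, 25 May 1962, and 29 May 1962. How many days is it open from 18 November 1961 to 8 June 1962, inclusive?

18 November 1961 is a Saturday.
The range spans 203 days (inclusive of both endpoints).
203 = 7 × 29, so the span is exactly 29 full weeks.
Each full week contributes 5 weekdays (Mon–Fri): 29 × 5 = 145.
Holidays: 4 December 1961 (Mon); 11 December 1961 (Mon); 25 February 1962 (Sun); 5 May 1962 (Sat); 25 May 1962 (Fri); 29 May 1962 (Tue).
4 of the 6 holidays fall on weekdays; the rest are weekends and were already excluded.
Business days: 145 − 4 = 141.

141 working days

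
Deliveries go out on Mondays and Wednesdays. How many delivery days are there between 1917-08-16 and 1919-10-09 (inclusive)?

1917-08-16 is a Thursday.
That's 785 days from start to end, counting both.
785 = 7 × 112 + 1, so there are 112 full weeks plus 1 extra day.
Each full week contributes 2 days from the set (Mon, Wed): 112 × 2 = 224.
The 1 extra day is Thursday — none qualify.
Total: 224 + 0 = 224.

224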